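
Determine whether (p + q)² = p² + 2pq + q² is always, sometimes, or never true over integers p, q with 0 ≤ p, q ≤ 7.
The identity holds for every pair in the range. For instance at (p, q) = (1, 4): both sides equal 25.

Answer: Always true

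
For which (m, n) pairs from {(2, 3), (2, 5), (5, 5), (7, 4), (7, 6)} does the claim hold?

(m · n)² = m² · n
Testing each pair:
(2, 3): LHS = 36, RHS = 12 → fails
(2, 5): LHS = 100, RHS = 20 → fails
(5, 5): LHS = 625, RHS = 125 → fails
(7, 4): LHS = 784, RHS = 196 → fails
(7, 6): LHS = 1764, RHS = 294 → fails

No pair satisfies the claim.

Answer: None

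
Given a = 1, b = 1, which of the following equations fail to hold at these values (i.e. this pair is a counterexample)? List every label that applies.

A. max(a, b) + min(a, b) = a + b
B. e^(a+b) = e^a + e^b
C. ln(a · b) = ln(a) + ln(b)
B

Evaluating each claim at the given values:
A. LHS = 2, RHS = 2 → holds here (LHS = RHS)
B. LHS = e^2 ≈ 7.389, RHS = 2·e ≈ 5.437 → fails here (LHS ≠ RHS)
C. LHS = 0, RHS = 0 → holds here (LHS = RHS)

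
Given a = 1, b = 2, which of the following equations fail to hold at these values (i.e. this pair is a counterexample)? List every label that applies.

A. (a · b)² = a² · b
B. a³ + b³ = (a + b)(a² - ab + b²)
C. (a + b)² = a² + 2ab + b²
A

Evaluating each claim at the given values:
A. LHS = 4, RHS = 2 → fails here (LHS ≠ RHS)
B. LHS = 9, RHS = 9 → holds here (LHS = RHS)
C. LHS = 9, RHS = 9 → holds here (LHS = RHS)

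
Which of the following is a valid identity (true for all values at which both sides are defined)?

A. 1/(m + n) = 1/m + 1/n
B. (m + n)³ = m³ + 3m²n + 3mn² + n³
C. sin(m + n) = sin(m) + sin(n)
A: fails at (3, 5) — LHS = 1/8, RHS = 8/15.
B: holds — e.g. at (4, 6), both sides equal 1000.
C: fails at (5, 8) — LHS = sin(13) ≈ 0.4202, RHS = sin(5) + sin(8) ≈ 0.03043.

Answer: B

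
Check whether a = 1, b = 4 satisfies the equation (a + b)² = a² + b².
Fails

Substituting a = 1, b = 4:

LHS = (1 + 4)² = 25
RHS = 1² + 4² = 17

LHS ≠ RHS, so the equation does not hold at this point.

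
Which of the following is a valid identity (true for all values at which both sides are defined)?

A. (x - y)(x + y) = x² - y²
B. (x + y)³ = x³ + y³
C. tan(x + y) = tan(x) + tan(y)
A

A: holds — e.g. at (5, 8), both sides equal -39.
B: fails at (2, 3) — LHS = 125, RHS = 35.
C: fails at (2, 5) — LHS = tan(7) ≈ 0.8714, RHS = tan(5) + tan(2) ≈ -5.566.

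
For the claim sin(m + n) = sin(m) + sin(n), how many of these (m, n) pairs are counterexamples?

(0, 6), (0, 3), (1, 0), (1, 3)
1

Testing each pair:
(0, 6): LHS = sin(6) ≈ -0.2794, RHS = sin(6) ≈ -0.2794 → satisfies claim
(0, 3): LHS = sin(3) ≈ 0.1411, RHS = sin(3) ≈ 0.1411 → satisfies claim
(1, 0): LHS = sin(1) ≈ 0.8415, RHS = sin(1) ≈ 0.8415 → satisfies claim
(1, 3): LHS = sin(4) ≈ -0.7568, RHS = sin(3) + sin(1) ≈ 0.9826 → counterexample

That makes 1 counterexample.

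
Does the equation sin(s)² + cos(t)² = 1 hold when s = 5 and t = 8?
Fails

Substituting s = 5, t = 8:

LHS = sin(5)² + cos(8)² ≈ 0.9407
RHS = 1

LHS ≠ RHS, so the equation does not hold at this point.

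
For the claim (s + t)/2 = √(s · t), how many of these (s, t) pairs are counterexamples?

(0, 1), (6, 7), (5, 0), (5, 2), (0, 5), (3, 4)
6

Testing each pair:
(0, 1): LHS = 1/2, RHS = 0 → counterexample
(6, 7): LHS = 13/2, RHS = √(42) ≈ 6.481 → counterexample
(5, 0): LHS = 5/2, RHS = 0 → counterexample
(5, 2): LHS = 7/2, RHS = √(10) ≈ 3.162 → counterexample
(0, 5): LHS = 5/2, RHS = 0 → counterexample
(3, 4): LHS = 7/2, RHS = 2·√(3) ≈ 3.464 → counterexample

That makes 6 counterexamples.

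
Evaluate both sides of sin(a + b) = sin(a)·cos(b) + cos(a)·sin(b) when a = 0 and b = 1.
LHS = sin(0 + 1) = sin(1) ≈ 0.8415
RHS = sin(0)·cos(1) + cos(0)·sin(1) = sin(1) ≈ 0.8415

LHS = RHS: the two sides agree.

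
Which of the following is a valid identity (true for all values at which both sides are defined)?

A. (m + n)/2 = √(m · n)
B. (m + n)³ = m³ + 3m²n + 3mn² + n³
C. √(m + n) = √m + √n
A: fails at (3, 7) — LHS = 5, RHS = √(21) ≈ 4.583.
B: holds — e.g. at (2, 2), both sides equal 64.
C: fails at (1, 5) — LHS = √(6) ≈ 2.449, RHS = 1 + √(5) ≈ 3.236.

Answer: B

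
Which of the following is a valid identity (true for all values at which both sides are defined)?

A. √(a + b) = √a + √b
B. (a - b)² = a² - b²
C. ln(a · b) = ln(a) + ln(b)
A: fails at (3, 7) — LHS = √(10) ≈ 3.162, RHS = √(3) + √(7) ≈ 4.378.
B: fails at (5, 8) — LHS = 9, RHS = -39.
C: holds — e.g. at (1, 4), both sides equal ln(4) ≈ 1.386.

Answer: C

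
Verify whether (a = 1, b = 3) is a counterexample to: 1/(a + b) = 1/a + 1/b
Substituting a = 1, b = 3:
LHS = 1/(1 + 3) = 1/4
RHS = 1/1 + 1/3 = 4/3

Since LHS ≠ RHS, this pair disproves the claim.

Answer: Yes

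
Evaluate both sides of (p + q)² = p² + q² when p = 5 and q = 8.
LHS = (5 + 8)² = 169
RHS = 5² + 8² = 89

LHS ≠ RHS, so the equation does not hold here.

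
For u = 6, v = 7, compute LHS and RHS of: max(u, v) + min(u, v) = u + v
LHS = max(6, 7) + min(6, 7) = 13
RHS = 6 + 7 = 13

LHS = RHS: the two sides agree.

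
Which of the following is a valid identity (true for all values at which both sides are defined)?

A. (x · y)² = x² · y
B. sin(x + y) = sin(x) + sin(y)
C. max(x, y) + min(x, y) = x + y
A: fails at (1, 4) — LHS = 16, RHS = 4.
B: fails at (3, 4) — LHS = sin(7) ≈ 0.657, RHS = sin(4) + sin(3) ≈ -0.6157.
C: holds — e.g. at (3, 4), both sides equal 7.

Answer: C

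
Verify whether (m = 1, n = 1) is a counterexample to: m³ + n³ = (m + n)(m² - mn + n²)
Substituting m = 1, n = 1:
LHS = 1³ + 1³ = 2
RHS = (1 + 1)(1² - 1·1 + 1²) = 2

The sides agree, so this pair does not disprove the claim.

Answer: No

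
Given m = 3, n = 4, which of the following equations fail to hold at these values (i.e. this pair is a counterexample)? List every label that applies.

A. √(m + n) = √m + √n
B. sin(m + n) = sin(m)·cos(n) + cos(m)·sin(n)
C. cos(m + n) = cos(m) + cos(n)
Evaluating each claim at the given values:
A. LHS = √(7) ≈ 2.646, RHS = √(3) + 2 ≈ 3.732 → fails here (LHS ≠ RHS)
B. LHS = sin(7) ≈ 0.657, RHS = sin(3)·cos(4) + sin(4)·cos(3) ≈ 0.657 → holds here (LHS = RHS)
C. LHS = cos(7) ≈ 0.7539, RHS = cos(3) + cos(4) ≈ -1.644 → fails here (LHS ≠ RHS)

Answer: A, C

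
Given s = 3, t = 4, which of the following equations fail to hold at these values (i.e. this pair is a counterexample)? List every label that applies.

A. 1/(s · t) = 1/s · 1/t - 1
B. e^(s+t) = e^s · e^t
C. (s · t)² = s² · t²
A

Evaluating each claim at the given values:
A. LHS = 1/12, RHS = -11/12 → fails here (LHS ≠ RHS)
B. LHS = e^7 ≈ 1097, RHS = e^7 ≈ 1097 → holds here (LHS = RHS)
C. LHS = 144, RHS = 144 → holds here (LHS = RHS)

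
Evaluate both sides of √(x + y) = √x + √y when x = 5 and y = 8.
LHS = √(5 + 8) = √(13) ≈ 3.606
RHS = √5 + √8 = √(5) + 2·√(2) ≈ 5.064

LHS ≠ RHS (they differ by about 1.459), so the equation does not hold here.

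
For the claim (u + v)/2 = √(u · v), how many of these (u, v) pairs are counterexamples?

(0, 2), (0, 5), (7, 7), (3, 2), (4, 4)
Testing each pair:
(0, 2): LHS = 1, RHS = 0 → counterexample
(0, 5): LHS = 5/2, RHS = 0 → counterexample
(7, 7): LHS = 7, RHS = 7 → satisfies claim
(3, 2): LHS = 5/2, RHS = √(6) ≈ 2.449 → counterexample
(4, 4): LHS = 4, RHS = 4 → satisfies claim

That makes 3 counterexamples.

Answer: 3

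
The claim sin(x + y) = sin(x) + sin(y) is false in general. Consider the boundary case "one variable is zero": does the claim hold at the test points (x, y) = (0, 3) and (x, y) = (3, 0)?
At (0, 3): LHS = sin(3) ≈ 0.1411, RHS = sin(3) ≈ 0.1411 → equal
At (3, 0): LHS = sin(3) ≈ 0.1411, RHS = sin(3) ≈ 0.1411 → equal

So the claim does hold at both of these boundary points, even though it is not an identity.

Answer: Yes, holds at both test points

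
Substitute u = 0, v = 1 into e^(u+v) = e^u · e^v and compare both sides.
LHS = e^(0+1) = e ≈ 2.718
RHS = e^0 · e^1 = e ≈ 2.718

LHS = RHS: the two sides agree.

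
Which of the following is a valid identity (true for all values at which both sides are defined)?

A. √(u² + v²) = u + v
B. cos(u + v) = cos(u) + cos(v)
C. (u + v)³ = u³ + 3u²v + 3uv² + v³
A: fails at (3, 4) — LHS = 5, RHS = 7.
B: fails at (3, 5) — LHS = cos(8) ≈ -0.1455, RHS = cos(3) + cos(5) ≈ -0.7063.
C: holds — e.g. at (4, 4), both sides equal 512.

Answer: C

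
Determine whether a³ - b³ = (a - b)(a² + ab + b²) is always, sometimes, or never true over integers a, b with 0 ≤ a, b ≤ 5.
Always true

The identity holds for every pair in the range. For instance at (a, b) = (1, 4): both sides equal -63.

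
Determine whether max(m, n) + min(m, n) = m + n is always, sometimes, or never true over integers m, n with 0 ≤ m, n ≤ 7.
The identity holds for every pair in the range. For instance at (m, n) = (6, 6): both sides equal 12.

Answer: Always true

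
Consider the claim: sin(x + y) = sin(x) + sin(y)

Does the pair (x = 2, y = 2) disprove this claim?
Yes

Substituting x = 2, y = 2:
LHS = sin(2 + 2) = sin(4) ≈ -0.7568
RHS = sin(2) + sin(2) = 2·sin(2) ≈ 1.819

Since LHS ≠ RHS, this pair disproves the claim.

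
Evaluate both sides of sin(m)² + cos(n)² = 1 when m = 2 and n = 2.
LHS = sin(2)² + cos(2)² = 1
RHS = 1

LHS = RHS: the two sides agree.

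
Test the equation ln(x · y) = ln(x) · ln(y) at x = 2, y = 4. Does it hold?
Fails

Substituting x = 2, y = 4:

LHS = ln(2 · 4) = ln(8) ≈ 2.079
RHS = ln(2) · ln(4) ≈ 0.9609

LHS ≠ RHS, so the equation does not hold at this point.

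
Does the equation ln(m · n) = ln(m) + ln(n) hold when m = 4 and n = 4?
Substituting m = 4, n = 4:

LHS = ln(4 · 4) = ln(16) ≈ 2.773
RHS = ln(4) + ln(4) = 2·ln(4) ≈ 2.773

LHS = RHS, so the equation holds at this point.

Answer: Holds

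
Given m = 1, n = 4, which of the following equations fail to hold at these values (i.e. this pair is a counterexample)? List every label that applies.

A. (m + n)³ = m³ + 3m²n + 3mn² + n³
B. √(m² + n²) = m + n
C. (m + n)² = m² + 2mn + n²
B

Evaluating each claim at the given values:
A. LHS = 125, RHS = 125 → holds here (LHS = RHS)
B. LHS = √(17) ≈ 4.123, RHS = 5 → fails here (LHS ≠ RHS)
C. LHS = 25, RHS = 25 → holds here (LHS = RHS)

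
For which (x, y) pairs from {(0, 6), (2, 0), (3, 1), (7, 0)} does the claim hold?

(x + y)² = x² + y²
Testing each pair:
(0, 6): LHS = 36, RHS = 36 → holds
(2, 0): LHS = 4, RHS = 4 → holds
(3, 1): LHS = 16, RHS = 10 → fails
(7, 0): LHS = 49, RHS = 49 → holds

3 of 4 pairs satisfy the claim.

Answer: (0, 6), (2, 0), (7, 0)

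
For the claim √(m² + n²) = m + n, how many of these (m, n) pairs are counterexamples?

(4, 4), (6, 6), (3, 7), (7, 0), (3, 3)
Testing each pair:
(4, 4): LHS = 4·√(2) ≈ 5.657, RHS = 8 → counterexample
(6, 6): LHS = 6·√(2) ≈ 8.485, RHS = 12 → counterexample
(3, 7): LHS = √(58) ≈ 7.616, RHS = 10 → counterexample
(7, 0): LHS = 7, RHS = 7 → satisfies claim
(3, 3): LHS = 3·√(2) ≈ 4.243, RHS = 6 → counterexample

That makes 4 counterexamples.

Answer: 4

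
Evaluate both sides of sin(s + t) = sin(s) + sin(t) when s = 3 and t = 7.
LHS = sin(3 + 7) = sin(10) ≈ -0.544
RHS = sin(3) + sin(7) ≈ 0.7981

LHS ≠ RHS (they differ by about 1.342), so the equation does not hold here.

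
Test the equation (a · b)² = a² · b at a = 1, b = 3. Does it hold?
Substituting a = 1, b = 3:

LHS = (1 · 3)² = 9
RHS = 1² · 3 = 3

LHS ≠ RHS, so the equation does not hold at this point.

Answer: Fails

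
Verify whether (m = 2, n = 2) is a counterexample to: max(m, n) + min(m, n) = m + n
Substituting m = 2, n = 2:
LHS = max(2, 2) + min(2, 2) = 4
RHS = 2 + 2 = 4

The sides agree, so this pair does not disprove the claim.

Answer: No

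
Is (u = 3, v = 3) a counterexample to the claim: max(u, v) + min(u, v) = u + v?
Substituting u = 3, v = 3:
LHS = max(3, 3) + min(3, 3) = 6
RHS = 3 + 3 = 6

The sides agree, so this pair does not disprove the claim.

Answer: No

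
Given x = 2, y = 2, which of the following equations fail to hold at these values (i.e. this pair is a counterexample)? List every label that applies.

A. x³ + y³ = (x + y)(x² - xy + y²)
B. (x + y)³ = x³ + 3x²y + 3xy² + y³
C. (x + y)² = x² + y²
Evaluating each claim at the given values:
A. LHS = 16, RHS = 16 → holds here (LHS = RHS)
B. LHS = 64, RHS = 64 → holds here (LHS = RHS)
C. LHS = 16, RHS = 8 → fails here (LHS ≠ RHS)

Answer: C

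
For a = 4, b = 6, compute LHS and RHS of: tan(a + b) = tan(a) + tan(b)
LHS = tan(4 + 6) = tan(10) ≈ 0.6484
RHS = tan(4) + tan(6) ≈ 0.8668

LHS ≠ RHS (they differ by about 0.2185), so the equation does not hold here.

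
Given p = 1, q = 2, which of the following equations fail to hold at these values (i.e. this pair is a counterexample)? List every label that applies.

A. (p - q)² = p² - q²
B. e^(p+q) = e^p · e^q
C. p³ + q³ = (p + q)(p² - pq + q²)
Evaluating each claim at the given values:
A. LHS = 1, RHS = -3 → fails here (LHS ≠ RHS)
B. LHS = e^3 ≈ 20.09, RHS = e^3 ≈ 20.09 → holds here (LHS = RHS)
C. LHS = 9, RHS = 9 → holds here (LHS = RHS)

Answer: A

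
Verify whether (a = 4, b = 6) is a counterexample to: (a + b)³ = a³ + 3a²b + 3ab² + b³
No

Substituting a = 4, b = 6:
LHS = (4 + 6)³ = 1000
RHS = 4³ + 3·4²·6 + 3·4·6² + 6³ = 1000

The sides agree, so this pair does not disprove the claim.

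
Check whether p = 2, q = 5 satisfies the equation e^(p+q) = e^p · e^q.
Substituting p = 2, q = 5:

LHS = e^(2+5) = e^7 ≈ 1097
RHS = e^2 · e^5 = e^7 ≈ 1097

LHS = RHS, so the equation holds at this point.

Answer: Holds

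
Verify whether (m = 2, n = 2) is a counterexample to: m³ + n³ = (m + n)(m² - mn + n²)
Substituting m = 2, n = 2:
LHS = 2³ + 2³ = 16
RHS = (2 + 2)(2² - 2·2 + 2²) = 16

The sides agree, so this pair does not disprove the claim.

Answer: No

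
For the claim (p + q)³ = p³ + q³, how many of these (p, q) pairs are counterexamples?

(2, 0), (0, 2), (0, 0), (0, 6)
0

Testing each pair:
(2, 0): LHS = 8, RHS = 8 → satisfies claim
(0, 2): LHS = 8, RHS = 8 → satisfies claim
(0, 0): LHS = 0, RHS = 0 → satisfies claim
(0, 6): LHS = 216, RHS = 216 → satisfies claim

That makes 0 counterexamples.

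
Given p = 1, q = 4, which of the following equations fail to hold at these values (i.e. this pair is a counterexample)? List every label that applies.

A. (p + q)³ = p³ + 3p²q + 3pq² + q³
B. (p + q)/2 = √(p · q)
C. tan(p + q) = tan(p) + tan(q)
B, C

Evaluating each claim at the given values:
A. LHS = 125, RHS = 125 → holds here (LHS = RHS)
B. LHS = 5/2, RHS = 2 → fails here (LHS ≠ RHS)
C. LHS = tan(5) ≈ -3.381, RHS = tan(4) + tan(1) ≈ 2.715 → fails here (LHS ≠ RHS)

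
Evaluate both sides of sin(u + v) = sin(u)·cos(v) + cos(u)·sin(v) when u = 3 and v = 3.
LHS = sin(3 + 3) = sin(6) ≈ -0.2794
RHS = sin(3)·cos(3) + cos(3)·sin(3) = 2·sin(3)·cos(3) ≈ -0.2794

LHS = RHS: the two sides agree.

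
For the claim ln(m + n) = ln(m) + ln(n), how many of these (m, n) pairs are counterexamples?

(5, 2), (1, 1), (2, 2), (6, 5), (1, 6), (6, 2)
Testing each pair:
(5, 2): LHS = ln(7) ≈ 1.946, RHS = ln(2) + ln(5) ≈ 2.303 → counterexample
(1, 1): LHS = ln(2) ≈ 0.6931, RHS = 0 → counterexample
(2, 2): LHS = ln(4) ≈ 1.386, RHS = 2·ln(2) ≈ 1.386 → satisfies claim
(6, 5): LHS = ln(11) ≈ 2.398, RHS = ln(5) + ln(6) ≈ 3.401 → counterexample
(1, 6): LHS = ln(7) ≈ 1.946, RHS = ln(6) ≈ 1.792 → counterexample
(6, 2): LHS = ln(8) ≈ 2.079, RHS = ln(2) + ln(6) ≈ 2.485 → counterexample

That makes 5 counterexamples.

Answer: 5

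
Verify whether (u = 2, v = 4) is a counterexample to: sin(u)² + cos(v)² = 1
Substituting u = 2, v = 4:
LHS = sin(2)² + cos(4)² ≈ 1.254
RHS = 1

Since LHS ≠ RHS, this pair disproves the claim.

Answer: Yes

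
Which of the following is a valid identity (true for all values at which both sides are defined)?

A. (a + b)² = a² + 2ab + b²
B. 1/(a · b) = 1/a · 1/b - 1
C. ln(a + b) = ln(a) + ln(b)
A: holds — e.g. at (2, 7), both sides equal 81.
B: fails at (5, 5) — LHS = 1/25, RHS = -24/25.
C: fails at (3, 7) — LHS = ln(10) ≈ 2.303, RHS = ln(3) + ln(7) ≈ 3.045.

Answer: A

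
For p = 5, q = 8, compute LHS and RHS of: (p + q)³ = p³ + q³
LHS = (5 + 8)³ = 2197
RHS = 5³ + 8³ = 637

LHS ≠ RHS, so the equation does not hold here.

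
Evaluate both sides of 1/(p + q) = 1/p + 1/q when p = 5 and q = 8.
LHS = 1/(5 + 8) = 1/13
RHS = 1/5 + 1/8 = 13/40

LHS ≠ RHS, so the equation does not hold here.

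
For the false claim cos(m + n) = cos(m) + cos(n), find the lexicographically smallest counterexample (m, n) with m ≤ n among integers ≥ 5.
Substituting (5, 5) into the claim:
LHS = cos(5 + 5) = cos(10) ≈ -0.8391
RHS = cos(5) + cos(5) = 2·cos(5) ≈ 0.5673

Since LHS ≠ RHS, this pair disproves the claim, and no lexicographically smaller pair (m ≤ n, integers ≥ 5) does.

For instance (7, 11) is also a counterexample (LHS = cos(18) ≈ 0.6603, RHS = cos(11) + cos(7) ≈ 0.7583), but it's lexicographically larger.

Answer: (m, n) = (5, 5)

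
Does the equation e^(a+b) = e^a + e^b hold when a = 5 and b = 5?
Substituting a = 5, b = 5:

LHS = e^(5+5) = e^10 ≈ 22026.5
RHS = e^5 + e^5 = 2·e^5 ≈ 296.8

LHS ≠ RHS, so the equation does not hold at this point.

Answer: Fails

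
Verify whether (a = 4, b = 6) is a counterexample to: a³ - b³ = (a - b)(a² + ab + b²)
Substituting a = 4, b = 6:
LHS = 4³ - 6³ = -152
RHS = (4 - 6)(4² + 4·6 + 6²) = -152

The sides agree, so this pair does not disprove the claim.

Answer: No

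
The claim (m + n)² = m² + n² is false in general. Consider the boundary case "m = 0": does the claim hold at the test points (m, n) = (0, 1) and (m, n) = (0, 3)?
Yes, holds at both test points

At (0, 1): LHS = 1, RHS = 1 → equal
At (0, 3): LHS = 9, RHS = 9 → equal

So the claim does hold at both of these boundary points, even though it is not an identity.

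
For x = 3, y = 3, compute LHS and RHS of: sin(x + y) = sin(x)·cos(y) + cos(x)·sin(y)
LHS = sin(3 + 3) = sin(6) ≈ -0.2794
RHS = sin(3)·cos(3) + cos(3)·sin(3) = 2·sin(3)·cos(3) ≈ -0.2794

LHS = RHS: the two sides agree.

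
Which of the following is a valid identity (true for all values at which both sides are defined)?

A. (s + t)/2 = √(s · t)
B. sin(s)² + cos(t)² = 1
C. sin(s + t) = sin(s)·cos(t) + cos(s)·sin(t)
A: fails at (6, 7) — LHS = 13/2, RHS = √(42) ≈ 6.481.
B: fails at (6, 7) — LHS = sin(6)² + cos(7)² ≈ 0.6464, RHS = 1.
C: holds — e.g. at (4, 4), both sides equal sin(8) ≈ 0.9894.

Answer: C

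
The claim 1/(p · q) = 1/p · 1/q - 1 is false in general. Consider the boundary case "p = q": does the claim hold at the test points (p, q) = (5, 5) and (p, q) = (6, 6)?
At (5, 5): LHS = 1/25 ≠ RHS = -24/25
At (6, 6): LHS = 1/36 ≠ RHS = -35/36

Answer: No, fails at both test points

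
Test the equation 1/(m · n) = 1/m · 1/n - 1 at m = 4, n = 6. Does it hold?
Fails

Substituting m = 4, n = 6:

LHS = 1/(4 · 6) = 1/24
RHS = 1/4 · 1/6 - 1 = -23/24

LHS ≠ RHS, so the equation does not hold at this point.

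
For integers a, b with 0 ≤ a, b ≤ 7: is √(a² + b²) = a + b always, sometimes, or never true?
It holds at (a, b) = (1, 0) (both sides equal 1), but fails at (a, b) = (2, 6) (LHS = 2·√(10) ≈ 6.325, RHS = 8).

Answer: Sometimes true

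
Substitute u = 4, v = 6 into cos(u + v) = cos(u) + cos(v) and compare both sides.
LHS = cos(4 + 6) = cos(10) ≈ -0.8391
RHS = cos(4) + cos(6) ≈ 0.3065

LHS ≠ RHS (they differ by about 1.146), so the equation does not hold here.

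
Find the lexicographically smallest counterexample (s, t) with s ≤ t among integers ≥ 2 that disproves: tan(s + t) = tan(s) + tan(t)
Substituting (2, 2) into the claim:
LHS = tan(2 + 2) = tan(4) ≈ 1.158
RHS = tan(2) + tan(2) = 2·tan(2) ≈ -4.37

Since LHS ≠ RHS, this pair disproves the claim, and no lexicographically smaller pair (s ≤ t, integers ≥ 2) does.

For instance (2, 9) is also a counterexample (LHS = tan(11) ≈ -226, RHS = tan(2) + tan(9) ≈ -2.637), but it's lexicographically larger.

Answer: (s, t) = (2, 2)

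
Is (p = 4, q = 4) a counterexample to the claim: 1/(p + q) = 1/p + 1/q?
Substituting p = 4, q = 4:
LHS = 1/(4 + 4) = 1/8
RHS = 1/4 + 1/4 = 1/2

Since LHS ≠ RHS, this pair disproves the claim.

Answer: Yes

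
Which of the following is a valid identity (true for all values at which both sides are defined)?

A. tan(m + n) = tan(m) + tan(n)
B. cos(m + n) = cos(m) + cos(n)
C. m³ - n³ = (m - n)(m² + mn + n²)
C

A: fails at (4, 4) — LHS = tan(8) ≈ -6.8, RHS = 2·tan(4) ≈ 2.316.
B: fails at (1, 2) — LHS = cos(3) ≈ -0.99, RHS = cos(2) + cos(1) ≈ 0.1242.
C: holds — e.g. at (3, 7), both sides equal -316.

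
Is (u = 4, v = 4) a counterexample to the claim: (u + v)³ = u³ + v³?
Substituting u = 4, v = 4:
LHS = (4 + 4)³ = 512
RHS = 4³ + 4³ = 128

Since LHS ≠ RHS, this pair disproves the claim.

Answer: Yes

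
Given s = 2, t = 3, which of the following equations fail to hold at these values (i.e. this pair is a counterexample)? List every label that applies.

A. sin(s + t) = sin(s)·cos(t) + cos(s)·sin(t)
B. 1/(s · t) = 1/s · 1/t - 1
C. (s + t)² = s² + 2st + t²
B

Evaluating each claim at the given values:
A. LHS = sin(5) ≈ -0.9589, RHS = sin(2)·cos(3) + sin(3)·cos(2) ≈ -0.9589 → holds here (LHS = RHS)
B. LHS = 1/6, RHS = -5/6 → fails here (LHS ≠ RHS)
C. LHS = 25, RHS = 25 → holds here (LHS = RHS)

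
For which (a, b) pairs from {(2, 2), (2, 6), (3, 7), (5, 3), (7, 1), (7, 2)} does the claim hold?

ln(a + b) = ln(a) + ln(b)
(2, 2)

Testing each pair:
(2, 2): LHS = ln(4) ≈ 1.386, RHS = 2·ln(2) ≈ 1.386 → holds
(2, 6): LHS = ln(8) ≈ 2.079, RHS = ln(2) + ln(6) ≈ 2.485 → fails
(3, 7): LHS = ln(10) ≈ 2.303, RHS = ln(3) + ln(7) ≈ 3.045 → fails
(5, 3): LHS = ln(8) ≈ 2.079, RHS = ln(3) + ln(5) ≈ 2.708 → fails
(7, 1): LHS = ln(8) ≈ 2.079, RHS = ln(7) ≈ 1.946 → fails
(7, 2): LHS = ln(9) ≈ 2.197, RHS = ln(2) + ln(7) ≈ 2.639 → fails

1 of 6 pairs satisfies the claim.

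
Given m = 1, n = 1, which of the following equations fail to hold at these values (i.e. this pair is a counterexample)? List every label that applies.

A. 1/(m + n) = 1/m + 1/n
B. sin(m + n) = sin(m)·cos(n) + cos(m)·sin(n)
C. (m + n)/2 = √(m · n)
A

Evaluating each claim at the given values:
A. LHS = 1/2, RHS = 2 → fails here (LHS ≠ RHS)
B. LHS = sin(2) ≈ 0.9093, RHS = 2·sin(1)·cos(1) ≈ 0.9093 → holds here (LHS = RHS)
C. LHS = 1, RHS = 1 → holds here (LHS = RHS)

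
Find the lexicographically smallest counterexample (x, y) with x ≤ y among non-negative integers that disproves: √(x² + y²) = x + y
(x, y) = (1, 1)

At (0, 6): both sides equal 6, so it holds there.
At (0, 7): both sides equal 7, so it holds there.

Substituting (1, 1) into the claim:
LHS = √(1² + 1²) = √(2) ≈ 1.414
RHS = 1 + 1 = 2

Since LHS ≠ RHS, this pair disproves the claim, and no lexicographically smaller pair (x ≤ y, non-negative integers) does.

For instance (3, 3) is also a counterexample (LHS = 3·√(2) ≈ 4.243, RHS = 6), but it's lexicographically larger.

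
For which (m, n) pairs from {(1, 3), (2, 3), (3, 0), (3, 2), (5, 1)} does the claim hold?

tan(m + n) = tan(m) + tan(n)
Testing each pair:
(1, 3): LHS = tan(4) ≈ 1.158, RHS = tan(3) + tan(1) ≈ 1.415 → fails
(2, 3): LHS = tan(5) ≈ -3.381, RHS = tan(2) + tan(3) ≈ -2.328 → fails
(3, 0): LHS = tan(3) ≈ -0.1425, RHS = tan(3) ≈ -0.1425 → holds
(3, 2): LHS = tan(5) ≈ -3.381, RHS = tan(2) + tan(3) ≈ -2.328 → fails
(5, 1): LHS = tan(6) ≈ -0.291, RHS = tan(5) + tan(1) ≈ -1.823 → fails

1 of 5 pairs satisfies the claim.

Answer: (3, 0)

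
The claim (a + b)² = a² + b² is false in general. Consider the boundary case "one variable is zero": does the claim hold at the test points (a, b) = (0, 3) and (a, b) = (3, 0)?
At (0, 3): LHS = 9, RHS = 9 → equal
At (3, 0): LHS = 9, RHS = 9 → equal

So the claim does hold at both of these boundary points, even though it is not an identity.

Answer: Yes, holds at both test points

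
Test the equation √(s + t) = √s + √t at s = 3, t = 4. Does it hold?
Substituting s = 3, t = 4:

LHS = √(3 + 4) = √(7) ≈ 2.646
RHS = √3 + √4 = √(3) + 2 ≈ 3.732

LHS ≠ RHS, so the equation does not hold at this point.

Answer: Fails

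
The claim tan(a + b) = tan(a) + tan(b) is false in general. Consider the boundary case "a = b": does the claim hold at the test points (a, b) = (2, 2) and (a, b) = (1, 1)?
No, fails at both test points

At (2, 2): LHS = tan(4) ≈ 1.158 ≠ RHS = 2·tan(2) ≈ -4.37
At (1, 1): LHS = tan(2) ≈ -2.185 ≠ RHS = 2·tan(1) ≈ 3.115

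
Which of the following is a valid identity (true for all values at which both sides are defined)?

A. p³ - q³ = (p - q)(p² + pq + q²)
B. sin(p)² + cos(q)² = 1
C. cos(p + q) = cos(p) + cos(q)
A

A: holds — e.g. at (1, 3), both sides equal -26.
B: fails at (6, 7) — LHS = sin(6)² + cos(7)² ≈ 0.6464, RHS = 1.
C: fails at (2, 3) — LHS = cos(5) ≈ 0.2837, RHS = cos(3) + cos(2) ≈ -1.406.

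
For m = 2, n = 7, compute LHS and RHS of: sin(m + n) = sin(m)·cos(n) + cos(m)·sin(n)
LHS = sin(2 + 7) = sin(9) ≈ 0.4121
RHS = sin(2)·cos(7) + cos(2)·sin(7) = sin(7)·cos(2) + sin(2)·cos(7) ≈ 0.4121

LHS = RHS: the two sides agree.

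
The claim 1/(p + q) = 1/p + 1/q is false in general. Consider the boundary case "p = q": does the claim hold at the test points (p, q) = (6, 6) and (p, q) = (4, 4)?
At (6, 6): LHS = 1/12 ≠ RHS = 1/3
At (4, 4): LHS = 1/8 ≠ RHS = 1/2

Answer: No, fails at both test points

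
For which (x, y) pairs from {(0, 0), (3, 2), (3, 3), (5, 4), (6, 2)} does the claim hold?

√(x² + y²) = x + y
(0, 0)

Testing each pair:
(0, 0): LHS = 0, RHS = 0 → holds
(3, 2): LHS = √(13) ≈ 3.606, RHS = 5 → fails
(3, 3): LHS = 3·√(2) ≈ 4.243, RHS = 6 → fails
(5, 4): LHS = √(41) ≈ 6.403, RHS = 9 → fails
(6, 2): LHS = 2·√(10) ≈ 6.325, RHS = 8 → fails

1 of 5 pairs satisfies the claim.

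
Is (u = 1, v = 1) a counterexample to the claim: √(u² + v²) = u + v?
Yes

Substituting u = 1, v = 1:
LHS = √(1² + 1²) = √(2) ≈ 1.414
RHS = 1 + 1 = 2

Since LHS ≠ RHS, this pair disproves the claim.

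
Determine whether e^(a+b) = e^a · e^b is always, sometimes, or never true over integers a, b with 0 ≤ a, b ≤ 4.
Always true

The identity holds for every pair in the range. For instance at (a, b) = (3, 4): both sides equal e^7 ≈ 1097.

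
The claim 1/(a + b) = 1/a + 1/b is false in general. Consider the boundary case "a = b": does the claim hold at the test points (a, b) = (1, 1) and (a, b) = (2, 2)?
At (1, 1): LHS = 1/2 ≠ RHS = 2
At (2, 2): LHS = 1/4 ≠ RHS = 1

Answer: No, fails at both test points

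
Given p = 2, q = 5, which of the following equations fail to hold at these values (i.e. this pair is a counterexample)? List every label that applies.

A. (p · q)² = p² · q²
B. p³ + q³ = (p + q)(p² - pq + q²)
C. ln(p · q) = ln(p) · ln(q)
C

Evaluating each claim at the given values:
A. LHS = 100, RHS = 100 → holds here (LHS = RHS)
B. LHS = 133, RHS = 133 → holds here (LHS = RHS)
C. LHS = ln(10) ≈ 2.303, RHS = ln(2)·ln(5) ≈ 1.116 → fails here (LHS ≠ RHS)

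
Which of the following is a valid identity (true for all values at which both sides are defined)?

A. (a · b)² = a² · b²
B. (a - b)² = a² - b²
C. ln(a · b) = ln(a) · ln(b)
A: holds — e.g. at (0, 1), both sides equal 0.
B: fails at (4, 6) — LHS = 4, RHS = -20.
C: fails at (6, 7) — LHS = ln(42) ≈ 3.738, RHS = ln(6)·ln(7) ≈ 3.487.

Answer: A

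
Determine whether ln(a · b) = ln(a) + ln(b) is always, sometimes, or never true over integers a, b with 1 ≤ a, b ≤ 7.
The identity holds for every pair in the range. For instance at (a, b) = (4, 4): both sides equal ln(16) ≈ 2.773.

Answer: Always true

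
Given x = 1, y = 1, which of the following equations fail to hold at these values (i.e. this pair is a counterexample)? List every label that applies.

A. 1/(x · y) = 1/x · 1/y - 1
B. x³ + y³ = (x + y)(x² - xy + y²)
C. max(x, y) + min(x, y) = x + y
A

Evaluating each claim at the given values:
A. LHS = 1, RHS = 0 → fails here (LHS ≠ RHS)
B. LHS = 2, RHS = 2 → holds here (LHS = RHS)
C. LHS = 2, RHS = 2 → holds here (LHS = RHS)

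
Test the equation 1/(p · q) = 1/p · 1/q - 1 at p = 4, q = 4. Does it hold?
Substituting p = 4, q = 4:

LHS = 1/(4 · 4) = 1/16
RHS = 1/4 · 1/4 - 1 = -15/16

LHS ≠ RHS, so the equation does not hold at this point.

Answer: Fails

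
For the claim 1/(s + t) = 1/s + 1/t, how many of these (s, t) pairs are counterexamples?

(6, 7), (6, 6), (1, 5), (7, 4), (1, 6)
5

Testing each pair:
(6, 7): LHS = 1/13, RHS = 13/42 → counterexample
(6, 6): LHS = 1/12, RHS = 1/3 → counterexample
(1, 5): LHS = 1/6, RHS = 6/5 → counterexample
(7, 4): LHS = 1/11, RHS = 11/28 → counterexample
(1, 6): LHS = 1/7, RHS = 7/6 → counterexample

That makes 5 counterexamples.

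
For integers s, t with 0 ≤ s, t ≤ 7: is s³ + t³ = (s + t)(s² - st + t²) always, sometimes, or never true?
The identity holds for every pair in the range. For instance at (s, t) = (3, 1): both sides equal 28.

Answer: Always true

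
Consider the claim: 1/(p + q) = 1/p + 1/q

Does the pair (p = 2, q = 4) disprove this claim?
Substituting p = 2, q = 4:
LHS = 1/(2 + 4) = 1/6
RHS = 1/2 + 1/4 = 3/4

Since LHS ≠ RHS, this pair disproves the claim.

Answer: Yes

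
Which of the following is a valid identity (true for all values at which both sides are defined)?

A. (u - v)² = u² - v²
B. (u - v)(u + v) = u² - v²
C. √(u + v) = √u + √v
A: fails at (0, 1) — LHS = 1, RHS = -1.
B: holds — e.g. at (2, 5), both sides equal -21.
C: fails at (3, 7) — LHS = √(10) ≈ 3.162, RHS = √(3) + √(7) ≈ 4.378.

Answer: B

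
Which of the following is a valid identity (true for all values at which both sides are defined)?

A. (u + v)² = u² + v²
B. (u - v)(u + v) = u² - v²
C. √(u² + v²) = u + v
B

A: fails at (2, 2) — LHS = 16, RHS = 8.
B: holds — e.g. at (2, 7), both sides equal -45.
C: fails at (6, 7) — LHS = √(85) ≈ 9.22, RHS = 13.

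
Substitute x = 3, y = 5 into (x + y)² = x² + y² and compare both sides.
LHS = (3 + 5)² = 64
RHS = 3² + 5² = 34

LHS ≠ RHS, so the equation does not hold here.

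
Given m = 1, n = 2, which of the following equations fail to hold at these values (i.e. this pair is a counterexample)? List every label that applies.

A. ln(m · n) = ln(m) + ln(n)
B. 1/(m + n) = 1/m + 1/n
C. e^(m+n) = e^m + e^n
Evaluating each claim at the given values:
A. LHS = ln(2) ≈ 0.6931, RHS = ln(2) ≈ 0.6931 → holds here (LHS = RHS)
B. LHS = 1/3, RHS = 3/2 → fails here (LHS ≠ RHS)
C. LHS = e^3 ≈ 20.09, RHS = e + e^2 ≈ 10.11 → fails here (LHS ≠ RHS)

Answer: B, C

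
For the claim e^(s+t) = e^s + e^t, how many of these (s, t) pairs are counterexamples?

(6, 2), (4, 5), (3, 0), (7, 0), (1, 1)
Testing each pair:
(6, 2): LHS = e^8 ≈ 2981, RHS = e^2 + e^6 ≈ 410.8 → counterexample
(4, 5): LHS = e^9 ≈ 8103, RHS = e^4 + e^5 ≈ 203 → counterexample
(3, 0): LHS = e^3 ≈ 20.09, RHS = 1 + e^3 ≈ 21.09 → counterexample
(7, 0): LHS = e^7 ≈ 1097, RHS = 1 + e^7 ≈ 1098 → counterexample
(1, 1): LHS = e^2 ≈ 7.389, RHS = 2·e ≈ 5.437 → counterexample

That makes 5 counterexamples.

Answer: 5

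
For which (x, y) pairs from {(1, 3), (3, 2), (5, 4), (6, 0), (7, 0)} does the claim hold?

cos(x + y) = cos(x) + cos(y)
Testing each pair:
(1, 3): LHS = cos(4) ≈ -0.6536, RHS = cos(3) + cos(1) ≈ -0.4497 → fails
(3, 2): LHS = cos(5) ≈ 0.2837, RHS = cos(3) + cos(2) ≈ -1.406 → fails
(5, 4): LHS = cos(9) ≈ -0.9111, RHS = cos(4) + cos(5) ≈ -0.37 → fails
(6, 0): LHS = cos(6) ≈ 0.9602, RHS = cos(6) + 1 ≈ 1.96 → fails
(7, 0): LHS = cos(7) ≈ 0.7539, RHS = cos(7) + 1 ≈ 1.754 → fails

No pair satisfies the claim.

Answer: None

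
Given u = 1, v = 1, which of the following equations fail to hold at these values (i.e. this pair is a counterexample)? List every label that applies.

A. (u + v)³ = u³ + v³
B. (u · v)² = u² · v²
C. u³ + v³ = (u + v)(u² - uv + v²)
Evaluating each claim at the given values:
A. LHS = 8, RHS = 2 → fails here (LHS ≠ RHS)
B. LHS = 1, RHS = 1 → holds here (LHS = RHS)
C. LHS = 2, RHS = 2 → holds here (LHS = RHS)

Answer: A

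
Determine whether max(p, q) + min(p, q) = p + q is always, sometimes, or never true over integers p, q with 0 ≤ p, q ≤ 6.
Always true

The identity holds for every pair in the range. For instance at (p, q) = (3, 6): both sides equal 9.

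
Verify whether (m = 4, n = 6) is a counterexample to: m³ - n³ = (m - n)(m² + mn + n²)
Substituting m = 4, n = 6:
LHS = 4³ - 6³ = -152
RHS = (4 - 6)(4² + 4·6 + 6²) = -152

The sides agree, so this pair does not disprove the claim.

Answer: No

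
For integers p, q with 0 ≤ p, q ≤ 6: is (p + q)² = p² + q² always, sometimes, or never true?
It holds at (p, q) = (2, 0) (both sides equal 4), but fails at (p, q) = (4, 5) (LHS = 81, RHS = 41).

Answer: Sometimes true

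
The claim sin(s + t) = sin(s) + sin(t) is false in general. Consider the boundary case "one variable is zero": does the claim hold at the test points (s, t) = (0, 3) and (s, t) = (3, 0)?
At (0, 3): LHS = sin(3) ≈ 0.1411, RHS = sin(3) ≈ 0.1411 → equal
At (3, 0): LHS = sin(3) ≈ 0.1411, RHS = sin(3) ≈ 0.1411 → equal

So the claim does hold at both of these boundary points, even though it is not an identity.

Answer: Yes, holds at both test points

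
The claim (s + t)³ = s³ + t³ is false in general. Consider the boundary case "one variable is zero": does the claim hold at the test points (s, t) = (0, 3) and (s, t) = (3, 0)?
Yes, holds at both test points

At (0, 3): LHS = 27, RHS = 27 → equal
At (3, 0): LHS = 27, RHS = 27 → equal

So the claim does hold at both of these boundary points, even though it is not an identity.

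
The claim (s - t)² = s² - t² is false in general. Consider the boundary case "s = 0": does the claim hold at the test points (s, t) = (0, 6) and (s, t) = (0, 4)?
No, fails at both test points

At (0, 6): LHS = 36 ≠ RHS = -36
At (0, 4): LHS = 16 ≠ RHS = -16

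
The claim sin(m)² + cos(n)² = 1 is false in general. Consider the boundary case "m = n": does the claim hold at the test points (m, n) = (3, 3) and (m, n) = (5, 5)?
Yes, holds at both test points

At (3, 3): LHS = sin(3)² + cos(3)² = 1, RHS = 1 → equal
At (5, 5): LHS = cos(5)² + sin(5)² = 1, RHS = 1 → equal

So the claim does hold at both of these boundary points, even though it is not an identity.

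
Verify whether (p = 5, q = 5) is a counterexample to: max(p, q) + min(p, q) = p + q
Substituting p = 5, q = 5:
LHS = max(5, 5) + min(5, 5) = 10
RHS = 5 + 5 = 10

The sides agree, so this pair does not disprove the claim.

Answer: No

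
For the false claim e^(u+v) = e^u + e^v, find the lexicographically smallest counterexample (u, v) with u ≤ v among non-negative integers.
Substituting (0, 0) into the claim:
LHS = e^(0+0) = 1
RHS = e^0 + e^0 = 2

Since LHS ≠ RHS, this pair disproves the claim, and no lexicographically smaller pair (u ≤ v, non-negative integers) does.

For instance (4, 6) is also a counterexample (LHS = e^10 ≈ 22026.5, RHS = e^4 + e^6 ≈ 458), but it's lexicographically larger.

Answer: (u, v) = (0, 0)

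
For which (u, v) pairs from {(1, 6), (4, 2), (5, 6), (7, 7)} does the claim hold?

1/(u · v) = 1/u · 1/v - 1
Testing each pair:
(1, 6): LHS = 1/6, RHS = -5/6 → fails
(4, 2): LHS = 1/8, RHS = -7/8 → fails
(5, 6): LHS = 1/30, RHS = -29/30 → fails
(7, 7): LHS = 1/49, RHS = -48/49 → fails

No pair satisfies the claim.

Answer: None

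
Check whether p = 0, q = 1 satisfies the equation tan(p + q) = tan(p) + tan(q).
Substituting p = 0, q = 1:

LHS = tan(0 + 1) = tan(1) ≈ 1.557
RHS = tan(0) + tan(1) = tan(1) ≈ 1.557

LHS = RHS, so the equation holds at this point.

Answer: Holds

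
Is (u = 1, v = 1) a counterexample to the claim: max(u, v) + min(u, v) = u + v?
Substituting u = 1, v = 1:
LHS = max(1, 1) + min(1, 1) = 2
RHS = 1 + 1 = 2

The sides agree, so this pair does not disprove the claim.

Answer: No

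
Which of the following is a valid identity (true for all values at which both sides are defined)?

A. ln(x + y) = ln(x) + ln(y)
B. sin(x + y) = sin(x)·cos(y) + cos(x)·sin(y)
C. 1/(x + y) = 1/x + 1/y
B

A: fails at (1, 2) — LHS = ln(3) ≈ 1.099, RHS = ln(2) ≈ 0.6931.
B: holds — e.g. at (2, 5), both sides equal sin(7) ≈ 0.657.
C: fails at (3, 5) — LHS = 1/8, RHS = 8/15.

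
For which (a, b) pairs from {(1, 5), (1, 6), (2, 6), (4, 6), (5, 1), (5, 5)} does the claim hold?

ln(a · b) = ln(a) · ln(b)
Testing each pair:
(1, 5): LHS = ln(5) ≈ 1.609, RHS = 0 → fails
(1, 6): LHS = ln(6) ≈ 1.792, RHS = 0 → fails
(2, 6): LHS = ln(12) ≈ 2.485, RHS = ln(2)·ln(6) ≈ 1.242 → fails
(4, 6): LHS = ln(24) ≈ 3.178, RHS = ln(4)·ln(6) ≈ 2.484 → fails
(5, 1): LHS = ln(5) ≈ 1.609, RHS = 0 → fails
(5, 5): LHS = ln(25) ≈ 3.219, RHS = ln(5)² ≈ 2.59 → fails

No pair satisfies the claim.

Answer: None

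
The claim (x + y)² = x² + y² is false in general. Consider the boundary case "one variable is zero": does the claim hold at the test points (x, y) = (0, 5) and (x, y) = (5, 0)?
At (0, 5): LHS = 25, RHS = 25 → equal
At (5, 0): LHS = 25, RHS = 25 → equal

So the claim does hold at both of these boundary points, even though it is not an identity.

Answer: Yes, holds at both test points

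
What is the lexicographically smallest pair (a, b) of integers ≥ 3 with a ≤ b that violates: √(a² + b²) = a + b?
Substituting (3, 3) into the claim:
LHS = √(3² + 3²) = 3·√(2) ≈ 4.243
RHS = 3 + 3 = 6

Since LHS ≠ RHS, this pair disproves the claim, and no lexicographically smaller pair (a ≤ b, integers ≥ 3) does.

For instance (7, 8) is also a counterexample (LHS = √(113) ≈ 10.63, RHS = 15), but it's lexicographically larger.

Answer: (a, b) = (3, 3)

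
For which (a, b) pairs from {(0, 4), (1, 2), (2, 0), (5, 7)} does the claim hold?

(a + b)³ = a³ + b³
(0, 4), (2, 0)

Testing each pair:
(0, 4): LHS = 64, RHS = 64 → holds
(1, 2): LHS = 27, RHS = 9 → fails
(2, 0): LHS = 8, RHS = 8 → holds
(5, 7): LHS = 1728, RHS = 468 → fails

2 of 4 pairs satisfy the claim.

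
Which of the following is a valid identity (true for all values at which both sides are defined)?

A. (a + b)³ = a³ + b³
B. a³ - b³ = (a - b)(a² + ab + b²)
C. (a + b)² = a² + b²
B

A: fails at (4, 6) — LHS = 1000, RHS = 280.
B: holds — e.g. at (2, 4), both sides equal -56.
C: fails at (3, 7) — LHS = 100, RHS = 58.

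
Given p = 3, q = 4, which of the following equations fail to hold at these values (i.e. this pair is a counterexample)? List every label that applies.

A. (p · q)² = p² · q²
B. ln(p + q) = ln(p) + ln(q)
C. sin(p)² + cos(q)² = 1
B, C

Evaluating each claim at the given values:
A. LHS = 144, RHS = 144 → holds here (LHS = RHS)
B. LHS = ln(7) ≈ 1.946, RHS = ln(3) + ln(4) ≈ 2.485 → fails here (LHS ≠ RHS)
C. LHS = sin(3)² + cos(4)² ≈ 0.4472, RHS = 1 → fails here (LHS ≠ RHS)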